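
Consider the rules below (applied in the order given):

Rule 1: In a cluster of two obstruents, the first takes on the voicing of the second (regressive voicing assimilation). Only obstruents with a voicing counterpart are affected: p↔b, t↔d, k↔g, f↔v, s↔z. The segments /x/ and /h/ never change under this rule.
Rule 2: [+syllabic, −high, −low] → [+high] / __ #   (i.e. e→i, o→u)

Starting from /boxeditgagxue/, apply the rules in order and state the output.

boxedidgakxui

Rule 1 (regressive voicing assimilation): /t/ precedes the voiced obstruent /g/, so it voices to [d] by assimilation. /g/ precedes the voiceless obstruent /x/, so it devoices to [k] by assimilation. /boxeditgagxue/ → boxedidgakxue.
Rule 2 (final vowel raising): /e/ is a mid vowel in word-final position, so it raises to [i]. /boxedidgakxue/ → boxedidgakxui.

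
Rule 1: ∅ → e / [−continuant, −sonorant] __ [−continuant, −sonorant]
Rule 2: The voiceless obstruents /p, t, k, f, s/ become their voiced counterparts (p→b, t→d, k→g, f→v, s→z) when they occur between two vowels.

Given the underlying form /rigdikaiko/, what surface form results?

Rule 1 (stop-cluster e-epenthesis): /g/ and /d/ form a stop–stop cluster, so [e] is inserted between them. /rigdikaiko/ → rigedikaiko.
Rule 2 (intervocalic voicing): /k/ is a voiceless obstruent between vowels /i/ and /a/, so it voices to [g]. /k/ is a voiceless obstruent between vowels /i/ and /o/, so it voices to [g]. /rigedikaiko/ → rigedigaigo.

rigedigaigo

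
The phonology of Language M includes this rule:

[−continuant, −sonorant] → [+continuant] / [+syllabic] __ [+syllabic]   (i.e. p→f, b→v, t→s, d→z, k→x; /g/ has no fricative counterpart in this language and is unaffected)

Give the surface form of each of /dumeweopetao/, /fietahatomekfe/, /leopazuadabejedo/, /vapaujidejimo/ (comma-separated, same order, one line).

dumeweofesao, fiesahasomekfe, leofazuazavejezo, vafaujizejimo

/dumeweopetao/: /p/ is a stop between vowels /o/ and /e/, so it spirantizes to the fricative [f]. /t/ is a stop between vowels /e/ and /a/, so it spirantizes to the fricative [s]. → [dumeweofesao].
/fietahatomekfe/: /t/ is a stop between vowels /e/ and /a/, so it spirantizes to the fricative [s]. /t/ is a stop between vowels /a/ and /o/, so it spirantizes to the fricative [s]. → [fiesahasomekfe].
/leopazuadabejedo/: /p/ is a stop between vowels /o/ and /a/, so it spirantizes to the fricative [f]. /d/ is a stop between vowels /a/ and /a/, so it spirantizes to the fricative [z]. /b/ is a stop between vowels /a/ and /e/, so it spirantizes to the fricative [v]. /d/ is a stop between vowels /e/ and /o/, so it spirantizes to the fricative [z]. → [leofazuazavejezo].
/vapaujidejimo/: /p/ is a stop between vowels /a/ and /a/, so it spirantizes to the fricative [f]. /d/ is a stop between vowels /i/ and /e/, so it spirantizes to the fricative [z]. → [vafaujizejimo].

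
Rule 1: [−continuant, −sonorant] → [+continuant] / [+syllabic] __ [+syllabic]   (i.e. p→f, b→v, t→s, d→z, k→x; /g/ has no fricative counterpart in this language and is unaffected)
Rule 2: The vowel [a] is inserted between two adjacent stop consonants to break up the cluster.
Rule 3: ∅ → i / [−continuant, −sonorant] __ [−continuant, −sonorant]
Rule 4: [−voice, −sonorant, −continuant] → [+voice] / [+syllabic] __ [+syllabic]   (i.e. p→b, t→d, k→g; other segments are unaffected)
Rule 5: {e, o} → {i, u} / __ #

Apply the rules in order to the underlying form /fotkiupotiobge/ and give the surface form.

Rule 1 (intervocalic spirantization): /p/ is a stop between vowels /u/ and /o/, so it spirantizes to the fricative [f]. /t/ is a stop between vowels /o/ and /i/, so it spirantizes to the fricative [s]. /fotkiupotiobge/ → fotkiufosiobge.
Rule 2 (stop-cluster a-epenthesis): /t/ and /k/ form a stop–stop cluster, so [a] is inserted between them. /b/ and /g/ form a stop–stop cluster, so [a] is inserted between them. /fotkiufosiobge/ → fotakiufosiobage.
Rule 3 (stop-cluster i-epenthesis): no segment meets the environment; /fotakiufosiobage/ is unchanged.
Rule 4 (intervocalic voicing): /t/ is a voiceless stop between vowels /o/ and /a/, so it voices to [d]. /k/ is a voiceless stop between vowels /a/ and /i/, so it voices to [g]. /fotakiufosiobage/ → fodagiufosiobage.
Rule 5 (final vowel raising): /e/ is a mid vowel in word-final position, so it raises to [i]. /fodagiufosiobage/ → fodagiufosiobagi.

fodagiufosiobagi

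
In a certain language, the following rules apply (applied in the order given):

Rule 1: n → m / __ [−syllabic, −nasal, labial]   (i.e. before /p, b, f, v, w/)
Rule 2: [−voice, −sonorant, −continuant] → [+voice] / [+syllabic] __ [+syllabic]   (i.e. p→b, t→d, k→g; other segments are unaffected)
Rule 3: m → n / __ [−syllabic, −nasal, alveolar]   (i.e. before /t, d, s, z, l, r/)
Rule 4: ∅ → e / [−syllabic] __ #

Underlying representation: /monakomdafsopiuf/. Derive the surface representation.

monagondafsobiufe

Rule 1 (nasal place assimilation): no segment meets the environment; /monakomdafsopiuf/ is unchanged.
Rule 2 (intervocalic voicing): /k/ is a voiceless stop between vowels /a/ and /o/, so it voices to [g]. /p/ is a voiceless stop between vowels /o/ and /i/, so it voices to [b]. /monakomdafsopiuf/ → monagomdafsobiuf.
Rule 3 (nasal place assimilation): /m/ precedes the alveolar consonant /d/, so it assimilates in place to [n]. /monagomdafsobiuf/ → monagondafsobiuf.
Rule 4 (final e-epenthesis): the form ends in the consonant /f/, so [e] is inserted word-finally. /monagondafsobiuf/ → monagondafsobiufe.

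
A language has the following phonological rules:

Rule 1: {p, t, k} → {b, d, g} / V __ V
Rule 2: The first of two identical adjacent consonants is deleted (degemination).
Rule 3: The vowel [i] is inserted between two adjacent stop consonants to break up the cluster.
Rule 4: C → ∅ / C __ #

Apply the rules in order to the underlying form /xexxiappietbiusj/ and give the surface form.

xexiapietibius

Rule 1 (intervocalic voicing): no segment meets the environment; /xexxiappietbiusj/ is unchanged.
Rule 2 (degemination): /xx/ is a geminate; the first /x/ deletes. /pp/ is a geminate; the first /p/ deletes. /xexxiappietbiusj/ → xexiapietbiusj.
Rule 3 (stop-cluster i-epenthesis): /t/ and /b/ form a stop–stop cluster, so [i] is inserted between them. /xexiapietbiusj/ → xexiapietibiusj.
Rule 4 (final cluster simplification): /j/ is the second consonant of a word-final cluster /sj/, so it deletes. /xexiapietibiusj/ → xexiapietibius.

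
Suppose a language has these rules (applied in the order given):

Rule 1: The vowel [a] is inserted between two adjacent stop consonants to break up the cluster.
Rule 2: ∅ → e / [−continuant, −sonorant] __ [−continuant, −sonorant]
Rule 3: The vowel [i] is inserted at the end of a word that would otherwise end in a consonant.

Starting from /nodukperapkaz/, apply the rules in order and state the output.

Rule 1 (stop-cluster a-epenthesis): /k/ and /p/ form a stop–stop cluster, so [a] is inserted between them. /p/ and /k/ form a stop–stop cluster, so [a] is inserted between them. /nodukperapkaz/ → nodukaperapakaz.
Rule 2 (stop-cluster e-epenthesis): no segment meets the environment; /nodukaperapakaz/ is unchanged.
Rule 3 (final i-epenthesis): the form ends in the consonant /z/, so [i] is inserted word-finally. /nodukaperapakaz/ → nodukaperapakazi.

nodukaperapakazi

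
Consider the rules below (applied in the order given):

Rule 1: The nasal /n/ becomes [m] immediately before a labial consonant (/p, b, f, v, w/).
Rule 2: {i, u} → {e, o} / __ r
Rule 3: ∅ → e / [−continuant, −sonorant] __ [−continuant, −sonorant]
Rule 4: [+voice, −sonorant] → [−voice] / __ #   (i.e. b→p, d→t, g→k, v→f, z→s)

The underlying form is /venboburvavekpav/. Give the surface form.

vemboborvavekepaf

Rule 1 (nasal place assimilation): /n/ precedes the labial consonant /b/, so it assimilates in place to [m]. /venboburvavekpav/ → vemboburvavekpav.
Rule 2 (pre-rhotic lowering): /u/ is a high vowel immediately before /r/, so it lowers to [o]. /vemboburvavekpav/ → vemboborvavekpav.
Rule 3 (stop-cluster e-epenthesis): /k/ and /p/ form a stop–stop cluster, so [e] is inserted between them. /vemboborvavekpav/ → vemboborvavekepav.
Rule 4 (final devoicing): /v/ is a voiced obstruent in word-final position, so it devoices to [f]. /vemboborvavekepav/ → vemboborvavekepaf.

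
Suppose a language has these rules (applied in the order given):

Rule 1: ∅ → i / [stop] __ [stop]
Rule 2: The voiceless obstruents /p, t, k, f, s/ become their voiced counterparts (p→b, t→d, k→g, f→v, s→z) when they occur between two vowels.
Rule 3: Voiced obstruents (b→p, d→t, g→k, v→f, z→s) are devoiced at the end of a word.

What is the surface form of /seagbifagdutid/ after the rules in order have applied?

Rule 1 (stop-cluster i-epenthesis): /g/ and /b/ form a stop–stop cluster, so [i] is inserted between them. /g/ and /d/ form a stop–stop cluster, so [i] is inserted between them. /seagbifagdutid/ → seagibifagidutid.
Rule 2 (intervocalic voicing): /f/ is a voiceless obstruent between vowels /i/ and /a/, so it voices to [v]. /t/ is a voiceless obstruent between vowels /u/ and /i/, so it voices to [d]. /seagibifagidutid/ → seagibivagidudid.
Rule 3 (final devoicing): /d/ is a voiced obstruent in word-final position, so it devoices to [t]. /seagibivagidudid/ → seagibivagidudit.

seagibivagidudit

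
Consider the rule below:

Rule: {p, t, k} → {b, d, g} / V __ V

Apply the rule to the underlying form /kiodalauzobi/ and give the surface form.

kiodalauzobi

No segment of /kiodalauzobi/ meets the structural description of the rule, so the form surfaces unchanged.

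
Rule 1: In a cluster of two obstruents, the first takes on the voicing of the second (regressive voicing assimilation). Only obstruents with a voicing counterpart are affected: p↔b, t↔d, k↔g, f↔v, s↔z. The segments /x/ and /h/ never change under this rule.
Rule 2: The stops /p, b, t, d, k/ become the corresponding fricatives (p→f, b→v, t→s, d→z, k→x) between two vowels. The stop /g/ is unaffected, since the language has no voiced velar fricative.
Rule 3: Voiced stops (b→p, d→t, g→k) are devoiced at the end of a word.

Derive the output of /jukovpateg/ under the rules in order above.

Rule 1 (regressive voicing assimilation): /v/ precedes the voiceless obstruent /p/, so it devoices to [f] by assimilation. /jukovpateg/ → jukofpateg.
Rule 2 (intervocalic spirantization): /k/ is a stop between vowels /u/ and /o/, so it spirantizes to the fricative [x]. /t/ is a stop between vowels /a/ and /e/, so it spirantizes to the fricative [s]. /jukofpateg/ → juxofpaseg.
Rule 3 (final devoicing): /g/ is a voiced stop in word-final position, so it devoices to [k]. /juxofpaseg/ → juxofpasek.

juxofpasek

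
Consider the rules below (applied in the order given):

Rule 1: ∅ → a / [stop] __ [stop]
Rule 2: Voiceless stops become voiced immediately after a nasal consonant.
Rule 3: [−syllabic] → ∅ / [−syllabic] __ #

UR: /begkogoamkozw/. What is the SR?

Rule 1 (stop-cluster a-epenthesis): /g/ and /k/ form a stop–stop cluster, so [a] is inserted between them. /begkogoamkozw/ → begakogoamkozw.
Rule 2 (post-nasal voicing): /k/ is a voiceless stop immediately after the nasal /m/, so it voices to [g]. /begakogoamkozw/ → begakogoamgozw.
Rule 3 (final cluster simplification): /w/ is the second consonant of a word-final cluster /zw/, so it deletes. /begakogoamgozw/ → begakogoamgoz.

begakogoamgoz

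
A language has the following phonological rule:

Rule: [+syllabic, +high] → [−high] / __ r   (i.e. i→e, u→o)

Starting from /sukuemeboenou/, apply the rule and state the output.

No segment of /sukuemeboenou/ meets the structural description of the rule, so the form surfaces unchanged.

sukuemeboenou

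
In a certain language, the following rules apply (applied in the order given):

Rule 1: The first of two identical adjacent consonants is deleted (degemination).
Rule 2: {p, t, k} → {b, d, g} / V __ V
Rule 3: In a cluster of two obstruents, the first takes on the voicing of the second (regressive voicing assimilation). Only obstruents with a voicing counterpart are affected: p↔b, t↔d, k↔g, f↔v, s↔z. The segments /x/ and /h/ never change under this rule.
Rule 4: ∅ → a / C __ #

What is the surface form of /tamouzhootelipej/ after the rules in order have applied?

tamoushoodelibeja

Rule 1 (degemination): no segment meets the environment; /tamouzhootelipej/ is unchanged.
Rule 2 (intervocalic voicing): /t/ is a voiceless stop between vowels /o/ and /e/, so it voices to [d]. /p/ is a voiceless stop between vowels /i/ and /e/, so it voices to [b]. /tamouzhootelipej/ → tamouzhoodelibej.
Rule 3 (regressive voicing assimilation): /z/ precedes the voiceless obstruent /h/, so it devoices to [s] by assimilation. /tamouzhoodelibej/ → tamoushoodelibej.
Rule 4 (final a-epenthesis): the form ends in the consonant /j/, so [a] is inserted word-finally. /tamoushoodelibej/ → tamoushoodelibeja.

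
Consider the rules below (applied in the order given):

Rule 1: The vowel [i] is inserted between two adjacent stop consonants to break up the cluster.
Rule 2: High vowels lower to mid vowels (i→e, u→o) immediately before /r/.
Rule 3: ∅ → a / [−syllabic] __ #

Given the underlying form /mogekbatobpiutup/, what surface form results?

mogekibatobipiutupa

Rule 1 (stop-cluster i-epenthesis): /k/ and /b/ form a stop–stop cluster, so [i] is inserted between them. /b/ and /p/ form a stop–stop cluster, so [i] is inserted between them. /mogekbatobpiutup/ → mogekibatobipiutup.
Rule 2 (pre-rhotic lowering): no segment meets the environment; /mogekibatobipiutup/ is unchanged.
Rule 3 (final a-epenthesis): the form ends in the consonant /p/, so [a] is inserted word-finally. /mogekibatobipiutup/ → mogekibatobipiutupa.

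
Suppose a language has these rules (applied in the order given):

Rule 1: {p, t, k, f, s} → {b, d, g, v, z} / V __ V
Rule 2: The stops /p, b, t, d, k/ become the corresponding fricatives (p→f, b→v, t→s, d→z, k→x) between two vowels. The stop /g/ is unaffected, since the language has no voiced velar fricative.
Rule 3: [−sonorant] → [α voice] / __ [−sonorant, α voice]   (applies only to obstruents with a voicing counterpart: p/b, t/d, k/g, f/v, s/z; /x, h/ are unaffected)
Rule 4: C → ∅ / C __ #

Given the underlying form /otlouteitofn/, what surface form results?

otlouzeizof

Rule 1 (intervocalic voicing): /t/ is a voiceless obstruent between vowels /u/ and /e/, so it voices to [d]. /t/ is a voiceless obstruent between vowels /i/ and /o/, so it voices to [d]. /otlouteitofn/ → otloudeidofn.
Rule 2 (intervocalic spirantization): /d/ is a stop between vowels /u/ and /e/, so it spirantizes to the fricative [z]. /d/ is a stop between vowels /i/ and /o/, so it spirantizes to the fricative [z]. /otloudeidofn/ → otlouzeizofn.
Rule 3 (regressive voicing assimilation): no segment meets the environment; /otlouzeizofn/ is unchanged.
Rule 4 (final cluster simplification): /n/ is the second consonant of a word-final cluster /fn/, so it deletes. /otlouzeizofn/ → otlouzeizof.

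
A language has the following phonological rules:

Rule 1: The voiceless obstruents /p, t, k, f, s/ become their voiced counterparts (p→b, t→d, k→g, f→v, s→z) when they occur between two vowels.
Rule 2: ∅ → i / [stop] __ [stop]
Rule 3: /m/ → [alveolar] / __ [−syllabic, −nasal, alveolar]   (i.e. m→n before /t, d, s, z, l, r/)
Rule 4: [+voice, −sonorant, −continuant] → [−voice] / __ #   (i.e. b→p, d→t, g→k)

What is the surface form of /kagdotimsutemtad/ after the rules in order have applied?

Rule 1 (intervocalic voicing): /t/ is a voiceless obstruent between vowels /o/ and /i/, so it voices to [d]. /t/ is a voiceless obstruent between vowels /u/ and /e/, so it voices to [d]. /kagdotimsutemtad/ → kagdodimsudemtad.
Rule 2 (stop-cluster i-epenthesis): /g/ and /d/ form a stop–stop cluster, so [i] is inserted between them. /kagdodimsudemtad/ → kagidodimsudemtad.
Rule 3 (nasal place assimilation): /m/ precedes the alveolar consonant /s/, so it assimilates in place to [n]. /m/ precedes the alveolar consonant /t/, so it assimilates in place to [n]. /kagidodimsudemtad/ → kagidodinsudentad.
Rule 4 (final devoicing): /d/ is a voiced stop in word-final position, so it devoices to [t]. /kagidodinsudentad/ → kagidodinsudentat.

kagidodinsudentat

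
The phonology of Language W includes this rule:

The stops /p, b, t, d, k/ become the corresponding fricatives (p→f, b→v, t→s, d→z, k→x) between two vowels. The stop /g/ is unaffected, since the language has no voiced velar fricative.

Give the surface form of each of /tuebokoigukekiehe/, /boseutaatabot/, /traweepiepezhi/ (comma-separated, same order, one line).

/tuebokoigukekiehe/: /b/ is a stop between vowels /e/ and /o/, so it spirantizes to the fricative [v]. /k/ is a stop between vowels /o/ and /o/, so it spirantizes to the fricative [x]. /k/ is a stop between vowels /u/ and /e/, so it spirantizes to the fricative [x]. /k/ is a stop between vowels /e/ and /i/, so it spirantizes to the fricative [x]. → [tuevoxoiguxexiehe].
/boseutaatabot/: /t/ is a stop between vowels /u/ and /a/, so it spirantizes to the fricative [s]. /t/ is a stop between vowels /a/ and /a/, so it spirantizes to the fricative [s]. /b/ is a stop between vowels /a/ and /o/, so it spirantizes to the fricative [v]. → [boseusaasavot].
/traweepiepezhi/: /p/ is a stop between vowels /e/ and /i/, so it spirantizes to the fricative [f]. /p/ is a stop between vowels /e/ and /e/, so it spirantizes to the fricative [f]. → [traweefiefezhi].

tuevoxoiguxexiehe, boseusaasavot, traweefiefezhi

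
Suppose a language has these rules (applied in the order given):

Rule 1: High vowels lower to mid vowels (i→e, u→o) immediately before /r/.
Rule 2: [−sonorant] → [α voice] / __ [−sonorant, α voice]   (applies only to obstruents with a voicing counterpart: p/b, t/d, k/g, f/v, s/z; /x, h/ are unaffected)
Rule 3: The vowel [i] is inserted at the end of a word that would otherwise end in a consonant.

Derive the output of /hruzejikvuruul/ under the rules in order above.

Rule 1 (pre-rhotic lowering): /u/ is a high vowel immediately before /r/, so it lowers to [o]. /hruzejikvuruul/ → hruzejikvoruul.
Rule 2 (regressive voicing assimilation): /k/ precedes the voiced obstruent /v/, so it voices to [g] by assimilation. /hruzejikvoruul/ → hruzejigvoruul.
Rule 3 (final i-epenthesis): the form ends in the consonant /l/, so [i] is inserted word-finally. /hruzejigvoruul/ → hruzejigvoruuli.

hruzejigvoruuli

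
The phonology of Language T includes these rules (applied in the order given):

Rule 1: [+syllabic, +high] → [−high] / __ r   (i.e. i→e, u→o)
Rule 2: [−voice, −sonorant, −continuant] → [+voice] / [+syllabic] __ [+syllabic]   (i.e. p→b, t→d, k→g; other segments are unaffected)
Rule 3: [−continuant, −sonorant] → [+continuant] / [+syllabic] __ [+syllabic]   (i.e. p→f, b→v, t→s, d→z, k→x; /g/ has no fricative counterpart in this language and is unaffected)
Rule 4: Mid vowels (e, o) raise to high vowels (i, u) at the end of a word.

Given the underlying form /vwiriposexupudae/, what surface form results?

Rule 1 (pre-rhotic lowering): /i/ is a high vowel immediately before /r/, so it lowers to [e]. /vwiriposexupudae/ → vweriposexupudae.
Rule 2 (intervocalic voicing): /p/ is a voiceless stop between vowels /i/ and /o/, so it voices to [b]. /p/ is a voiceless stop between vowels /u/ and /u/, so it voices to [b]. /vweriposexupudae/ → vweribosexubudae.
Rule 3 (intervocalic spirantization): /b/ is a stop between vowels /i/ and /o/, so it spirantizes to the fricative [v]. /b/ is a stop between vowels /u/ and /u/, so it spirantizes to the fricative [v]. /d/ is a stop between vowels /u/ and /a/, so it spirantizes to the fricative [z]. /vweribosexubudae/ → vwerivosexuvuzae.
Rule 4 (final vowel raising): /e/ is a mid vowel in word-final position, so it raises to [i]. /vwerivosexuvuzae/ → vwerivosexuvuzai.

vwerivosexuvuzai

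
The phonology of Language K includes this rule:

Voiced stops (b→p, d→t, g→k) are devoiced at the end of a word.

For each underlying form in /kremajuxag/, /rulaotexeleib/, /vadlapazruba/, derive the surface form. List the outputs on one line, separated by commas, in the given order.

kremajuxak, rulaotexeleip, vadlapazruba

/kremajuxag/: /g/ is a voiced stop in word-final position, so it devoices to [k]. → [kremajuxak].
/rulaotexeleib/: /b/ is a voiced stop in word-final position, so it devoices to [p]. → [rulaotexeleip].
/vadlapazruba/: the rule's environment is not met; surfaces unchanged as [vadlapazruba].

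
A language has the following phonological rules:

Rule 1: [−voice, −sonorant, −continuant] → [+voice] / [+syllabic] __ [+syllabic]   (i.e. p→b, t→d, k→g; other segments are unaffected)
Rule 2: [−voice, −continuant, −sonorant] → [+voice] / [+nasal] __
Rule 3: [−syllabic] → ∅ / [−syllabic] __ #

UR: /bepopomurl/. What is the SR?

bebobomur

Rule 1 (intervocalic voicing): /p/ is a voiceless stop between vowels /e/ and /o/, so it voices to [b]. /p/ is a voiceless stop between vowels /o/ and /o/, so it voices to [b]. /bepopomurl/ → bebobomurl.
Rule 2 (post-nasal voicing): no segment meets the environment; /bebobomurl/ is unchanged.
Rule 3 (final cluster simplification): /l/ is the second consonant of a word-final cluster /rl/, so it deletes. /bebobomurl/ → bebobomur.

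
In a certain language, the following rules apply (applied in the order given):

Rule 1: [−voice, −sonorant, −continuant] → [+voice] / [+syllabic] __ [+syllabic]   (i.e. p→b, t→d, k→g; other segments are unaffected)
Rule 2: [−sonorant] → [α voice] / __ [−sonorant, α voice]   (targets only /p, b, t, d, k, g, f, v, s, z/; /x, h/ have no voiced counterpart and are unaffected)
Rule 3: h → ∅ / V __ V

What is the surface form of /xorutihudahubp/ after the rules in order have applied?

Rule 1 (intervocalic voicing): /t/ is a voiceless stop between vowels /u/ and /i/, so it voices to [d]. /xorutihudahubp/ → xorudihudahubp.
Rule 2 (regressive voicing assimilation): /b/ precedes the voiceless obstruent /p/, so it devoices to [p] by assimilation. /xorudihudahubp/ → xorudihudahupp.
Rule 3 (intervocalic h-deletion): /h/ occurs between vowels /i/ and /u/, so it deletes. /h/ occurs between vowels /a/ and /u/, so it deletes. /xorudihudahupp/ → xorudiudaupp.

xorudiudaupp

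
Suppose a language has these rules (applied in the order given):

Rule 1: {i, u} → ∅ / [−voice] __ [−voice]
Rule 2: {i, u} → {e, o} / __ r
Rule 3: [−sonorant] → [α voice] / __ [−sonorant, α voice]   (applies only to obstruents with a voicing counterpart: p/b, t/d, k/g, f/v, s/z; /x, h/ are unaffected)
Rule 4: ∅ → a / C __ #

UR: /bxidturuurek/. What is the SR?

pxittoruoreka

Rule 1 (high vowel syncope): no segment meets the environment; /bxidturuurek/ is unchanged.
Rule 2 (pre-rhotic lowering): /u/ is a high vowel immediately before /r/, so it lowers to [o]. /u/ is a high vowel immediately before /r/, so it lowers to [o]. /bxidturuurek/ → bxidtoruorek.
Rule 3 (regressive voicing assimilation): /b/ precedes the voiceless obstruent /x/, so it devoices to [p] by assimilation. /d/ precedes the voiceless obstruent /t/, so it devoices to [t] by assimilation. /bxidtoruorek/ → pxittoruorek.
Rule 4 (final a-epenthesis): the form ends in the consonant /k/, so [a] is inserted word-finally. /pxittoruorek/ → pxittoruoreka.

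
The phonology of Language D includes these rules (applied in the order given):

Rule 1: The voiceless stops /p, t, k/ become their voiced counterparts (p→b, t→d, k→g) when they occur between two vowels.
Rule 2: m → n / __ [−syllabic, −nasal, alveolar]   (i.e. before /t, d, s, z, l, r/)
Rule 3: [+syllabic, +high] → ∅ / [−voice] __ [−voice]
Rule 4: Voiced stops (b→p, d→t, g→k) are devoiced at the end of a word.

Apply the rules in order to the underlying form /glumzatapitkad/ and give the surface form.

Rule 1 (intervocalic voicing): /t/ is a voiceless stop between vowels /a/ and /a/, so it voices to [d]. /p/ is a voiceless stop between vowels /a/ and /i/, so it voices to [b]. /glumzatapitkad/ → glumzadabitkad.
Rule 2 (nasal place assimilation): /m/ precedes the alveolar consonant /z/, so it assimilates in place to [n]. /glumzadabitkad/ → glunzadabitkad.
Rule 3 (high vowel syncope): no segment meets the environment; /glunzadabitkad/ is unchanged.
Rule 4 (final devoicing): /d/ is a voiced stop in word-final position, so it devoices to [t]. /glunzadabitkad/ → glunzadabitkat.

glunzadabitkat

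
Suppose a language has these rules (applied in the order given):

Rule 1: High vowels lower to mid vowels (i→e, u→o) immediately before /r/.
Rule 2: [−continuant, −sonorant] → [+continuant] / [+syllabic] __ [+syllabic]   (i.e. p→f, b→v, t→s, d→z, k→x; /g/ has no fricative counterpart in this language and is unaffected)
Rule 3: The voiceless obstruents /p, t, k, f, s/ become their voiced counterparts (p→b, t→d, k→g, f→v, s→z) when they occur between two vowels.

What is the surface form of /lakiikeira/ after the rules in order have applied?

laxiixeera

Rule 1 (pre-rhotic lowering): /i/ is a high vowel immediately before /r/, so it lowers to [e]. /lakiikeira/ → lakiikeera.
Rule 2 (intervocalic spirantization): /k/ is a stop between vowels /a/ and /i/, so it spirantizes to the fricative [x]. /k/ is a stop between vowels /i/ and /e/, so it spirantizes to the fricative [x]. /lakiikeera/ → laxiixeera.
Rule 3 (intervocalic voicing): no segment meets the environment; /laxiixeera/ is unchanged.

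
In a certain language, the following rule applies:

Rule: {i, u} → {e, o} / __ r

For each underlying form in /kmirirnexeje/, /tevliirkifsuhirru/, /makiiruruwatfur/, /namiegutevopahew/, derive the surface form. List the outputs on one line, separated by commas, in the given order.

kmerernexeje, tevlierkifsuherru, makieroruwatfor, namiegutevopahew

/kmirirnexeje/: /i/ is a high vowel immediately before /r/, so it lowers to [e]. /i/ is a high vowel immediately before /r/, so it lowers to [e]. → [kmerernexeje].
/tevliirkifsuhirru/: /i/ is a high vowel immediately before /r/, so it lowers to [e]. /i/ is a high vowel immediately before /r/, so it lowers to [e]. → [tevlierkifsuherru].
/makiiruruwatfur/: /i/ is a high vowel immediately before /r/, so it lowers to [e]. /u/ is a high vowel immediately before /r/, so it lowers to [o]. /u/ is a high vowel immediately before /r/, so it lowers to [o]. → [makieroruwatfor].
/namiegutevopahew/: the rule's environment is not met; surfaces unchanged as [namiegutevopahew].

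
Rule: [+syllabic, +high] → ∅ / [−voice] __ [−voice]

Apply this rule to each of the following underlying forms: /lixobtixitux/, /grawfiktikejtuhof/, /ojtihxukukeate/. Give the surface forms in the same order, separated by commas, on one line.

/lixobtixitux/: /i/ is a high vowel flanked by voiceless consonants /t/ and /x/, so it deletes. /i/ is a high vowel flanked by voiceless consonants /x/ and /t/, so it deletes. /u/ is a high vowel flanked by voiceless consonants /t/ and /x/, so it deletes. → [lixobtxtx].
/grawfiktikejtuhof/: /i/ is a high vowel flanked by voiceless consonants /f/ and /k/, so it deletes. /i/ is a high vowel flanked by voiceless consonants /t/ and /k/, so it deletes. /u/ is a high vowel flanked by voiceless consonants /t/ and /h/, so it deletes. → [grawfktkejthof].
/ojtihxukukeate/: /i/ is a high vowel flanked by voiceless consonants /t/ and /h/, so it deletes. /u/ is a high vowel flanked by voiceless consonants /x/ and /k/, so it deletes. /u/ is a high vowel flanked by voiceless consonants /k/ and /k/, so it deletes. → [ojthxkkeate].

lixobtxtx, grawfktkejthof, ojthxkkeate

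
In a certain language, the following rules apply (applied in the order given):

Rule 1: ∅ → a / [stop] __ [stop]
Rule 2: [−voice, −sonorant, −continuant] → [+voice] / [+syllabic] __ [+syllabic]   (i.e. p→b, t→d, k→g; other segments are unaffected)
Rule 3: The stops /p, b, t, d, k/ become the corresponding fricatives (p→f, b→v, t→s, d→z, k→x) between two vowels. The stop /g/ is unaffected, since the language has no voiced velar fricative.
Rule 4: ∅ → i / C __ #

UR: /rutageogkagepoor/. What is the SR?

Rule 1 (stop-cluster a-epenthesis): /g/ and /k/ form a stop–stop cluster, so [a] is inserted between them. /rutageogkagepoor/ → rutageogakagepoor.
Rule 2 (intervocalic voicing): /t/ is a voiceless stop between vowels /u/ and /a/, so it voices to [d]. /k/ is a voiceless stop between vowels /a/ and /a/, so it voices to [g]. /p/ is a voiceless stop between vowels /e/ and /o/, so it voices to [b]. /rutageogakagepoor/ → rudageogagageboor.
Rule 3 (intervocalic spirantization): /d/ is a stop between vowels /u/ and /a/, so it spirantizes to the fricative [z]. /b/ is a stop between vowels /e/ and /o/, so it spirantizes to the fricative [v]. /rudageogagageboor/ → ruzageogagagevoor.
Rule 4 (final i-epenthesis): the form ends in the consonant /r/, so [i] is inserted word-finally. /ruzageogagagevoor/ → ruzageogagagevoori.

ruzageogagagevoori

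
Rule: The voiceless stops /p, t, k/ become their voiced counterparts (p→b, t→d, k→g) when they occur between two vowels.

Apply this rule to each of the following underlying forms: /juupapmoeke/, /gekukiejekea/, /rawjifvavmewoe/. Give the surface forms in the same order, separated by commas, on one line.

juubapmoege, gegugiejegea, rawjifvavmewoe

/juupapmoeke/: /p/ is a voiceless stop between vowels /u/ and /a/, so it voices to [b]. /k/ is a voiceless stop between vowels /e/ and /e/, so it voices to [g]. → [juubapmoege].
/gekukiejekea/: /k/ is a voiceless stop between vowels /e/ and /u/, so it voices to [g]. /k/ is a voiceless stop between vowels /u/ and /i/, so it voices to [g]. /k/ is a voiceless stop between vowels /e/ and /e/, so it voices to [g]. → [gegugiejegea].
/rawjifvavmewoe/: the rule's environment is not met; surfaces unchanged as [rawjifvavmewoe].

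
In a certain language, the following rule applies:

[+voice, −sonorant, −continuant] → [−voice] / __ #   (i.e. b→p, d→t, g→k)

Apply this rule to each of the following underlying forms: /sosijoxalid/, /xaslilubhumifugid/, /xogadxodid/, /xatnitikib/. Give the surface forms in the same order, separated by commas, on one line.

sosijoxalit, xaslilubhumifugit, xogadxodit, xatnitikip

/sosijoxalid/: /d/ is a voiced stop in word-final position, so it devoices to [t]. → [sosijoxalit].
/xaslilubhumifugid/: /d/ is a voiced stop in word-final position, so it devoices to [t]. → [xaslilubhumifugit].
/xogadxodid/: /d/ is a voiced stop in word-final position, so it devoices to [t]. → [xogadxodit].
/xatnitikib/: /b/ is a voiced stop in word-final position, so it devoices to [p]. → [xatnitikip].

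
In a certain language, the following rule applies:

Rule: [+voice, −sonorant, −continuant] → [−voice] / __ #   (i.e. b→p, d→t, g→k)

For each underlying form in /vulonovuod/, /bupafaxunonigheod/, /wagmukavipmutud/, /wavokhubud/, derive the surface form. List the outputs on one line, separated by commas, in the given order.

vulonovuot, bupafaxunonigheot, wagmukavipmutut, wavokhubut

/vulonovuod/: /d/ is a voiced stop in word-final position, so it devoices to [t]. → [vulonovuot].
/bupafaxunonigheod/: /d/ is a voiced stop in word-final position, so it devoices to [t]. → [bupafaxunonigheot].
/wagmukavipmutud/: /d/ is a voiced stop in word-final position, so it devoices to [t]. → [wagmukavipmutut].
/wavokhubud/: /d/ is a voiced stop in word-final position, so it devoices to [t]. → [wavokhubut].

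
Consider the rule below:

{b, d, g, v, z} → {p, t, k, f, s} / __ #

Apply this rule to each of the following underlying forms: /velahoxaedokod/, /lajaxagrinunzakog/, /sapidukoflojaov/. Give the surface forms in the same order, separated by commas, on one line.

/velahoxaedokod/: /d/ is a voiced obstruent in word-final position, so it devoices to [t]. → [velahoxaedokot].
/lajaxagrinunzakog/: /g/ is a voiced obstruent in word-final position, so it devoices to [k]. → [lajaxagrinunzakok].
/sapidukoflojaov/: /v/ is a voiced obstruent in word-final position, so it devoices to [f]. → [sapidukoflojaof].

velahoxaedokot, lajaxagrinunzakok, sapidukoflojaof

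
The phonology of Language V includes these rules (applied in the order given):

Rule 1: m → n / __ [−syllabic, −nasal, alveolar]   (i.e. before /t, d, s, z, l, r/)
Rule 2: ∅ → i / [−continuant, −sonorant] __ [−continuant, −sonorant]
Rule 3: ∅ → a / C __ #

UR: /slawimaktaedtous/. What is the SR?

Rule 1 (nasal place assimilation): no segment meets the environment; /slawimaktaedtous/ is unchanged.
Rule 2 (stop-cluster i-epenthesis): /k/ and /t/ form a stop–stop cluster, so [i] is inserted between them. /d/ and /t/ form a stop–stop cluster, so [i] is inserted between them. /slawimaktaedtous/ → slawimakitaeditous.
Rule 3 (final a-epenthesis): the form ends in the consonant /s/, so [a] is inserted word-finally. /slawimakitaeditous/ → slawimakitaeditousa.

slawimakitaeditousa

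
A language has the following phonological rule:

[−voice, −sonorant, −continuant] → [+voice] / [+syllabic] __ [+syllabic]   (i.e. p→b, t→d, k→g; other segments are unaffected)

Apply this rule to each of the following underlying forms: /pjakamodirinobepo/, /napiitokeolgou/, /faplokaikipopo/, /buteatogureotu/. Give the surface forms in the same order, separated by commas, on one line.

pjagamodirinobebo, nabiidogeolgou, faplogaigibobo, budeadogureodu

/pjakamodirinobepo/: /k/ is a voiceless stop between vowels /a/ and /a/, so it voices to [g]. /p/ is a voiceless stop between vowels /e/ and /o/, so it voices to [b]. → [pjagamodirinobebo].
/napiitokeolgou/: /p/ is a voiceless stop between vowels /a/ and /i/, so it voices to [b]. /t/ is a voiceless stop between vowels /i/ and /o/, so it voices to [d]. /k/ is a voiceless stop between vowels /o/ and /e/, so it voices to [g]. → [nabiidogeolgou].
/faplokaikipopo/: /k/ is a voiceless stop between vowels /o/ and /a/, so it voices to [g]. /k/ is a voiceless stop between vowels /i/ and /i/, so it voices to [g]. /p/ is a voiceless stop between vowels /i/ and /o/, so it voices to [b]. /p/ is a voiceless stop between vowels /o/ and /o/, so it voices to [b]. → [faplogaigibobo].
/buteatogureotu/: /t/ is a voiceless stop between vowels /u/ and /e/, so it voices to [d]. /t/ is a voiceless stop between vowels /a/ and /o/, so it voices to [d]. /t/ is a voiceless stop between vowels /o/ and /u/, so it voices to [d]. → [budeadogureodu].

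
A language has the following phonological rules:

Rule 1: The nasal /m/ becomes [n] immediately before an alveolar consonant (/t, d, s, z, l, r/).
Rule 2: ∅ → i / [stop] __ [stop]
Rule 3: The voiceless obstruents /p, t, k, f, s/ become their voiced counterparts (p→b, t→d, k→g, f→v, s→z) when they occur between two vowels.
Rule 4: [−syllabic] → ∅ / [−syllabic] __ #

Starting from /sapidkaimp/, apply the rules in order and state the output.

sabidigaim

Rule 1 (nasal place assimilation): no segment meets the environment; /sapidkaimp/ is unchanged.
Rule 2 (stop-cluster i-epenthesis): /d/ and /k/ form a stop–stop cluster, so [i] is inserted between them. /sapidkaimp/ → sapidikaimp.
Rule 3 (intervocalic voicing): /p/ is a voiceless obstruent between vowels /a/ and /i/, so it voices to [b]. /k/ is a voiceless obstruent between vowels /i/ and /a/, so it voices to [g]. /sapidikaimp/ → sabidigaimp.
Rule 4 (final cluster simplification): /p/ is the second consonant of a word-final cluster /mp/, so it deletes. /sabidigaimp/ → sabidigaim.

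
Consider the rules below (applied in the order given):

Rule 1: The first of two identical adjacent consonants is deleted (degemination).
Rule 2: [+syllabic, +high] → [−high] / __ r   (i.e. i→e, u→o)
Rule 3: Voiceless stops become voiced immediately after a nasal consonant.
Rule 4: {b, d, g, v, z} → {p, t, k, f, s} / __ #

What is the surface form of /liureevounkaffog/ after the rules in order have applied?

lioreevoungafok

Rule 1 (degemination): /ff/ is a geminate; the first /f/ deletes. /liureevounkaffog/ → liureevounkafog.
Rule 2 (pre-rhotic lowering): /u/ is a high vowel immediately before /r/, so it lowers to [o]. /liureevounkafog/ → lioreevounkafog.
Rule 3 (post-nasal voicing): /k/ is a voiceless stop immediately after the nasal /n/, so it voices to [g]. /lioreevounkafog/ → lioreevoungafog.
Rule 4 (final devoicing): /g/ is a voiced obstruent in word-final position, so it devoices to [k]. /lioreevoungafog/ → lioreevoungafok.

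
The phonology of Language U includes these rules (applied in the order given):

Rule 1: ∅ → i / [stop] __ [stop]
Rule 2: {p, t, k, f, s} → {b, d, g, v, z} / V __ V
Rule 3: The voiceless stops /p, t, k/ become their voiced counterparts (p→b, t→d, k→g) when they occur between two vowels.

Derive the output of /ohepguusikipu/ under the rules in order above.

Rule 1 (stop-cluster i-epenthesis): /p/ and /g/ form a stop–stop cluster, so [i] is inserted between them. /ohepguusikipu/ → ohepiguusikipu.
Rule 2 (intervocalic voicing): /p/ is a voiceless obstruent between vowels /e/ and /i/, so it voices to [b]. /s/ is a voiceless obstruent between vowels /u/ and /i/, so it voices to [z]. /k/ is a voiceless obstruent between vowels /i/ and /i/, so it voices to [g]. /p/ is a voiceless obstruent between vowels /i/ and /u/, so it voices to [b]. /ohepiguusikipu/ → ohebiguuzigibu.
Rule 3 (intervocalic voicing): no segment meets the environment; /ohebiguuzigibu/ is unchanged.

ohebiguuzigibu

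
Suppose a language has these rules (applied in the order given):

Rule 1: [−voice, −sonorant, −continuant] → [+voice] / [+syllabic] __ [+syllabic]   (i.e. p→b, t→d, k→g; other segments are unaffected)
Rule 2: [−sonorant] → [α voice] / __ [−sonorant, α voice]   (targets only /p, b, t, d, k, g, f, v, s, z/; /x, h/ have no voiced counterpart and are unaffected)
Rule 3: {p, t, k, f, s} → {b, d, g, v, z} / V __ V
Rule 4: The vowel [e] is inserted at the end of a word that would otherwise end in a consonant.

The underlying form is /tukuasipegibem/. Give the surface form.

Rule 1 (intervocalic voicing): /k/ is a voiceless stop between vowels /u/ and /u/, so it voices to [g]. /p/ is a voiceless stop between vowels /i/ and /e/, so it voices to [b]. /tukuasipegibem/ → tuguasibegibem.
Rule 2 (regressive voicing assimilation): no segment meets the environment; /tuguasibegibem/ is unchanged.
Rule 3 (intervocalic voicing): /s/ is a voiceless obstruent between vowels /a/ and /i/, so it voices to [z]. /tuguasibegibem/ → tuguazibegibem.
Rule 4 (final e-epenthesis): the form ends in the consonant /m/, so [e] is inserted word-finally. /tuguazibegibem/ → tuguazibegibeme.

tuguazibegibeme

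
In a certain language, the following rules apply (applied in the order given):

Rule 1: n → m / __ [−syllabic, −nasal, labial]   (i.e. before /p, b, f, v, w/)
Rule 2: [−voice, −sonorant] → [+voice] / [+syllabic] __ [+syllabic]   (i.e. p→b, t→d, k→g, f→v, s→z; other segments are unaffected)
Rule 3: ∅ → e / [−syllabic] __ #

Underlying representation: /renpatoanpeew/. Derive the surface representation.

Rule 1 (nasal place assimilation): /n/ precedes the labial consonant /p/, so it assimilates in place to [m]. /n/ precedes the labial consonant /p/, so it assimilates in place to [m]. /renpatoanpeew/ → rempatoampeew.
Rule 2 (intervocalic voicing): /t/ is a voiceless obstruent between vowels /a/ and /o/, so it voices to [d]. /rempatoampeew/ → rempadoampeew.
Rule 3 (final e-epenthesis): the form ends in the consonant /w/, so [e] is inserted word-finally. /rempadoampeew/ → rempadoampeewe.

rempadoampeewe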